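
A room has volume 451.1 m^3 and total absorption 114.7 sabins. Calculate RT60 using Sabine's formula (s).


Given values:
  V = 451.1 m^3
  A = 114.7 sabins
Formula: RT60 = 0.161 * V / A
Numerator: 0.161 * 451.1 = 72.6271
RT60 = 72.6271 / 114.7 = 0.633

0.633 s


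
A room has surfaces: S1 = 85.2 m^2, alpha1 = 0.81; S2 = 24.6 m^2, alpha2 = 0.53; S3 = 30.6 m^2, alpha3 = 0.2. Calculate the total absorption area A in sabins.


Given surfaces:
  Surface 1: 85.2 * 0.81 = 69.012
  Surface 2: 24.6 * 0.53 = 13.038
  Surface 3: 30.6 * 0.2 = 6.12
Formula: A = sum(Si * alpha_i)
A = 69.012 + 13.038 + 6.12
A = 88.17

88.17 sabins


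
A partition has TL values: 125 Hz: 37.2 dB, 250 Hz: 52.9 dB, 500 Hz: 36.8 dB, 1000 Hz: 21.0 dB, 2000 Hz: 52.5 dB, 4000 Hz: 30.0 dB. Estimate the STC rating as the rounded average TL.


Given TL values at each frequency:
  125 Hz: 37.2 dB
  250 Hz: 52.9 dB
  500 Hz: 36.8 dB
  1000 Hz: 21.0 dB
  2000 Hz: 52.5 dB
  4000 Hz: 30.0 dB
Formula: STC ~ round(average of TL values)
Sum = 37.2 + 52.9 + 36.8 + 21.0 + 52.5 + 30.0 = 230.4
Average = 230.4 / 6 = 38.4
Rounded: 38

38


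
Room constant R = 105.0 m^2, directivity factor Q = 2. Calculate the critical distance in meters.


Given values:
  R = 105.0 m^2, Q = 2
Formula: d_c = 0.141 * sqrt(Q * R)
Compute Q * R = 2 * 105.0 = 210.0
Compute sqrt(210.0) = 14.4914
d_c = 0.141 * 14.4914 = 2.043

2.043 m


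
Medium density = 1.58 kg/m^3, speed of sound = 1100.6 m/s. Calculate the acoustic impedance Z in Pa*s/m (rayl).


Given values:
  rho = 1.58 kg/m^3
  c = 1100.6 m/s
Formula: Z = rho * c
Z = 1.58 * 1100.6
Z = 1738.95

1738.95 rayl


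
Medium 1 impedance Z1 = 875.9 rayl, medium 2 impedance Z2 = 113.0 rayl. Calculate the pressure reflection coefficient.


Given values:
  Z1 = 875.9 rayl, Z2 = 113.0 rayl
Formula: R = (Z2 - Z1) / (Z2 + Z1)
Numerator: Z2 - Z1 = 113.0 - 875.9 = -762.9
Denominator: Z2 + Z1 = 113.0 + 875.9 = 988.9
R = -762.9 / 988.9 = -0.7715

-0.7715


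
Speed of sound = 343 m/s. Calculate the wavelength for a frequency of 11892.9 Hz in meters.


Given values:
  c = 343 m/s, f = 11892.9 Hz
Formula: lambda = c / f
lambda = 343 / 11892.9
lambda = 0.0288

0.0288 m


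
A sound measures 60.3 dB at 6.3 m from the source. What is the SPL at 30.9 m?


Given values:
  SPL1 = 60.3 dB, r1 = 6.3 m, r2 = 30.9 m
Formula: SPL2 = SPL1 - 20 * log10(r2 / r1)
Compute ratio: r2 / r1 = 30.9 / 6.3 = 4.9048
Compute log10: log10(4.9048) = 0.690621
Compute drop: 20 * 0.690621 = 13.8124
SPL2 = 60.3 - 13.8124 = 46.49

46.49 dB


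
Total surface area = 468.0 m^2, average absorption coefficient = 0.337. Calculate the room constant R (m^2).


Given values:
  S = 468.0 m^2, alpha = 0.337
Formula: R = S * alpha / (1 - alpha)
Numerator: 468.0 * 0.337 = 157.716
Denominator: 1 - 0.337 = 0.663
R = 157.716 / 0.663 = 237.88

237.88 m^2


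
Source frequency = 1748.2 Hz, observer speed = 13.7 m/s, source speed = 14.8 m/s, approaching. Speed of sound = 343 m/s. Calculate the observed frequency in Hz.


Given values:
  f_s = 1748.2 Hz, v_o = 13.7 m/s, v_s = 14.8 m/s
  Direction: approaching
Formula: f_o = f_s * (c + v_o) / (c - v_s)
Numerator: c + v_o = 343 + 13.7 = 356.7
Denominator: c - v_s = 343 - 14.8 = 328.2
f_o = 1748.2 * 356.7 / 328.2 = 1900.01

1900.01 Hz


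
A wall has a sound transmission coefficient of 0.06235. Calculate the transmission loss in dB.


Given values:
  tau = 0.06235
Formula: TL = 10 * log10(1 / tau)
Compute 1 / tau = 1 / 0.06235 = 16.0385
Compute log10(16.0385) = 1.205164
TL = 10 * 1.205164 = 12.05

12.05 dB


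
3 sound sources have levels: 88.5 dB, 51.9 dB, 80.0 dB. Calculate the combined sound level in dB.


Formula: L_total = 10 * log10( sum(10^(Li/10)) )
  Source 1: 10^(88.5/10) = 707945784.3841
  Source 2: 10^(51.9/10) = 154881.6619
  Source 3: 10^(80.0/10) = 100000000.0
Sum of linear values = 808100666.046
L_total = 10 * log10(808100666.046) = 89.07

89.07 dB


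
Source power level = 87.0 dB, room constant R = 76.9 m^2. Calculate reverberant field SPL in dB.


Given values:
  Lw = 87.0 dB, R = 76.9 m^2
Formula: SPL = Lw + 10 * log10(4 / R)
Compute 4 / R = 4 / 76.9 = 0.052016
Compute 10 * log10(0.052016) = -12.8386
SPL = 87.0 + (-12.8386) = 74.16

74.16 dB


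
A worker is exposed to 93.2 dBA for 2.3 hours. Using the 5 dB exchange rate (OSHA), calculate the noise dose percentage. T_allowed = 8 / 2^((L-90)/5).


Given values:
  L = 93.2 dBA, T = 2.3 hours
Formula: T_allowed = 8 / 2^((L - 90) / 5)
Compute exponent: (93.2 - 90) / 5 = 0.64
Compute 2^(0.64) = 1.558329
T_allowed = 8 / 1.558329 = 5.133704 hours
Dose = (T / T_allowed) * 100
Dose = (2.3 / 5.133704) * 100 = 44.8

44.8 %


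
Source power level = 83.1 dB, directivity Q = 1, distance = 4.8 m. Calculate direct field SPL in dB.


Given values:
  Lw = 83.1 dB, Q = 1, r = 4.8 m
Formula: SPL = Lw + 10 * log10(Q / (4 * pi * r^2))
Compute 4 * pi * r^2 = 4 * pi * 4.8^2 = 289.5292
Compute Q / denom = 1 / 289.5292 = 0.00345388
Compute 10 * log10(0.00345388) = -24.6169
SPL = 83.1 + (-24.6169) = 58.48

58.48 dB


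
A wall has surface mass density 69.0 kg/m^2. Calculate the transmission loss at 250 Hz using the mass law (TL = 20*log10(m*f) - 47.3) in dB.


Given values:
  m = 69.0 kg/m^2, f = 250 Hz
Formula: TL = 20 * log10(m * f) - 47.3
Compute m * f = 69.0 * 250 = 17250.0
Compute log10(17250.0) = 4.236789
Compute 20 * 4.236789 = 84.7358
TL = 84.7358 - 47.3 = 37.44

37.44 dB


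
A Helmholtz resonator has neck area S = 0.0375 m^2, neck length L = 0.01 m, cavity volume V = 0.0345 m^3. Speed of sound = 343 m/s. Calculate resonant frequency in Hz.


Given values:
  S = 0.0375 m^2, L = 0.01 m, V = 0.0345 m^3, c = 343 m/s
Formula: f = (c / (2*pi)) * sqrt(S / (V * L))
Compute V * L = 0.0345 * 0.01 = 0.000345
Compute S / (V * L) = 0.0375 / 0.000345 = 108.6957
Compute sqrt(108.6957) = 10.425723
Compute c / (2*pi) = 343 / 6.283185 = 54.590148
f = 54.590148 * 10.425723 = 569.14

569.14 Hz


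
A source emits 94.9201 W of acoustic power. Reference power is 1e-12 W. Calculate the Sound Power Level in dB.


Given values:
  W = 94.9201 W
  W_ref = 1e-12 W
Formula: SWL = 10 * log10(W / W_ref)
Compute ratio: W / W_ref = 94920100000000
Compute log10: log10(94920100000000) = 13.977358
Multiply: SWL = 10 * 13.977358 = 139.77

139.77 dB


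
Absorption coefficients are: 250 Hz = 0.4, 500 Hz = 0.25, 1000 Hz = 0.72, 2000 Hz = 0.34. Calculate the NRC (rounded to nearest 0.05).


Given values:
  a_250 = 0.4, a_500 = 0.25
  a_1000 = 0.72, a_2000 = 0.34
Formula: NRC = (a250 + a500 + a1000 + a2000) / 4
Sum = 0.4 + 0.25 + 0.72 + 0.34 = 1.71
NRC = 1.71 / 4 = 0.4275
Rounded to nearest 0.05: 0.45

0.45


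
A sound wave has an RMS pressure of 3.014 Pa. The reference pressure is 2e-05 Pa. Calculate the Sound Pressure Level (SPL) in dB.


Given values:
  p = 3.014 Pa
  p_ref = 2e-05 Pa
Formula: SPL = 20 * log10(p / p_ref)
Compute ratio: p / p_ref = 3.014 / 2e-05 = 150700
Compute log10: log10(150700) = 5.178113
Multiply: SPL = 20 * 5.178113 = 103.56

103.56 dB


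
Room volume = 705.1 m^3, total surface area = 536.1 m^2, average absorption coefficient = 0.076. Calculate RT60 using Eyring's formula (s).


Given values:
  V = 705.1 m^3, S = 536.1 m^2, alpha = 0.076
Formula: RT60 = 0.161 * V / (-S * ln(1 - alpha))
Compute ln(1 - 0.076) = ln(0.924) = -0.079043
Denominator: -536.1 * -0.079043 = 42.375
Numerator: 0.161 * 705.1 = 113.5211
RT60 = 113.5211 / 42.375 = 2.679

2.679 s


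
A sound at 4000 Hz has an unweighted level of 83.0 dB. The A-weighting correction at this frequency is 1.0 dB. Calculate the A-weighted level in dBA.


Given values:
  SPL = 83.0 dB
  A-weighting at 4000 Hz = 1.0 dB
Formula: L_A = SPL + A_weight
L_A = 83.0 + (1.0)
L_A = 84.0

84.0 dBA


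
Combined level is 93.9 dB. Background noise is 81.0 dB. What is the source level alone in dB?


Given values:
  L_total = 93.9 dB, L_bg = 81.0 dB
Formula: L_source = 10 * log10(10^(L_total/10) - 10^(L_bg/10))
Convert to linear:
  10^(93.9/10) = 2454708915.685
  10^(81.0/10) = 125892541.1794
Difference: 2454708915.685 - 125892541.1794 = 2328816374.5056
L_source = 10 * log10(2328816374.5056) = 93.67

93.67 dB


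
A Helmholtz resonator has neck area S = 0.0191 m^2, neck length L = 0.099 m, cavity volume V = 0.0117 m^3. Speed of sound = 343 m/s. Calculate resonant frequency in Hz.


Given values:
  S = 0.0191 m^2, L = 0.099 m, V = 0.0117 m^3, c = 343 m/s
Formula: f = (c / (2*pi)) * sqrt(S / (V * L))
Compute V * L = 0.0117 * 0.099 = 0.0011583
Compute S / (V * L) = 0.0191 / 0.0011583 = 16.4897
Compute sqrt(16.4897) = 4.060751
Compute c / (2*pi) = 343 / 6.283185 = 54.590148
f = 54.590148 * 4.060751 = 221.68

221.68 Hz


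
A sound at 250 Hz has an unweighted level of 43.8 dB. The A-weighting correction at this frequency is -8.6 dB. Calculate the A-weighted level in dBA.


Given values:
  SPL = 43.8 dB
  A-weighting at 250 Hz = -8.6 dB
Formula: L_A = SPL + A_weight
L_A = 43.8 + (-8.6)
L_A = 35.2

35.2 dBA


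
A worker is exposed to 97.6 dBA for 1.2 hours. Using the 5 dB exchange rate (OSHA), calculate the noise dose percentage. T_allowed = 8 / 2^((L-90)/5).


Given values:
  L = 97.6 dBA, T = 1.2 hours
Formula: T_allowed = 8 / 2^((L - 90) / 5)
Compute exponent: (97.6 - 90) / 5 = 1.52
Compute 2^(1.52) = 2.86791
T_allowed = 8 / 2.86791 = 2.789488 hours
Dose = (T / T_allowed) * 100
Dose = (1.2 / 2.789488) * 100 = 43.02

43.02 %


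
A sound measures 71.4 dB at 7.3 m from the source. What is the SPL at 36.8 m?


Given values:
  SPL1 = 71.4 dB, r1 = 7.3 m, r2 = 36.8 m
Formula: SPL2 = SPL1 - 20 * log10(r2 / r1)
Compute ratio: r2 / r1 = 36.8 / 7.3 = 5.0411
Compute log10: log10(5.0411) = 0.702525
Compute drop: 20 * 0.702525 = 14.0505
SPL2 = 71.4 - 14.0505 = 57.35

57.35 dB


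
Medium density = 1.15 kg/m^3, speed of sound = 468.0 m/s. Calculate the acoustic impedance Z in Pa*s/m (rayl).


Given values:
  rho = 1.15 kg/m^3
  c = 468.0 m/s
Formula: Z = rho * c
Z = 1.15 * 468.0
Z = 538.2

538.2 rayl


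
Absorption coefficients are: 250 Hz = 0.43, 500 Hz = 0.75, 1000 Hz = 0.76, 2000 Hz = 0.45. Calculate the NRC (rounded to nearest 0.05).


Given values:
  a_250 = 0.43, a_500 = 0.75
  a_1000 = 0.76, a_2000 = 0.45
Formula: NRC = (a250 + a500 + a1000 + a2000) / 4
Sum = 0.43 + 0.75 + 0.76 + 0.45 = 2.39
NRC = 2.39 / 4 = 0.5975
Rounded to nearest 0.05: 0.6

0.6


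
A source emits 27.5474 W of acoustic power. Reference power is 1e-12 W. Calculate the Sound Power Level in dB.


Given values:
  W = 27.5474 W
  W_ref = 1e-12 W
Formula: SWL = 10 * log10(W / W_ref)
Compute ratio: W / W_ref = 27547400000000
Compute log10: log10(27547400000000) = 13.440081
Multiply: SWL = 10 * 13.440081 = 134.4

134.4 dB


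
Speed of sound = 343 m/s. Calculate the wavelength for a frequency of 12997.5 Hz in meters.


Given values:
  c = 343 m/s, f = 12997.5 Hz
Formula: lambda = c / f
lambda = 343 / 12997.5
lambda = 0.0264

0.0264 m


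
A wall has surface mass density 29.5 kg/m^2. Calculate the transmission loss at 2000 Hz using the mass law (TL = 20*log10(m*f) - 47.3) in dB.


Given values:
  m = 29.5 kg/m^2, f = 2000 Hz
Formula: TL = 20 * log10(m * f) - 47.3
Compute m * f = 29.5 * 2000 = 59000.0
Compute log10(59000.0) = 4.770852
Compute 20 * 4.770852 = 95.417
TL = 95.417 - 47.3 = 48.12

48.12 dB


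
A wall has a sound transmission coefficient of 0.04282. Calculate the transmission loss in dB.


Given values:
  tau = 0.04282
Formula: TL = 10 * log10(1 / tau)
Compute 1 / tau = 1 / 0.04282 = 23.3536
Compute log10(23.3536) = 1.368354
TL = 10 * 1.368354 = 13.68

13.68 dB


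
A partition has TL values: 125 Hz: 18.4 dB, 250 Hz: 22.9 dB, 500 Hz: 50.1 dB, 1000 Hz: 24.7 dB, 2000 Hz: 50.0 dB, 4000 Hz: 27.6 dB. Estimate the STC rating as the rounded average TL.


Given TL values at each frequency:
  125 Hz: 18.4 dB
  250 Hz: 22.9 dB
  500 Hz: 50.1 dB
  1000 Hz: 24.7 dB
  2000 Hz: 50.0 dB
  4000 Hz: 27.6 dB
Formula: STC ~ round(average of TL values)
Sum = 18.4 + 22.9 + 50.1 + 24.7 + 50.0 + 27.6 = 193.7
Average = 193.7 / 6 = 32.28
Rounded: 32

32


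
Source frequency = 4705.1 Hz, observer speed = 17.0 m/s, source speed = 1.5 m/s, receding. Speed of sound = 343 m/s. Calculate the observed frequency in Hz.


Given values:
  f_s = 4705.1 Hz, v_o = 17.0 m/s, v_s = 1.5 m/s
  Direction: receding
Formula: f_o = f_s * (c - v_o) / (c + v_s)
Numerator: c - v_o = 343 - 17.0 = 326.0
Denominator: c + v_s = 343 + 1.5 = 344.5
f_o = 4705.1 * 326.0 / 344.5 = 4452.43

4452.43 Hz


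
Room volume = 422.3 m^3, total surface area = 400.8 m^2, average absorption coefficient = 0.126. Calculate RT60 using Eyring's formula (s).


Given values:
  V = 422.3 m^3, S = 400.8 m^2, alpha = 0.126
Formula: RT60 = 0.161 * V / (-S * ln(1 - alpha))
Compute ln(1 - 0.126) = ln(0.874) = -0.134675
Denominator: -400.8 * -0.134675 = 53.9777
Numerator: 0.161 * 422.3 = 67.9903
RT60 = 67.9903 / 53.9777 = 1.26

1.26 s


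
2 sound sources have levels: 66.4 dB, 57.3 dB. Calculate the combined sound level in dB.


Formula: L_total = 10 * log10( sum(10^(Li/10)) )
  Source 1: 10^(66.4/10) = 4365158.3224
  Source 2: 10^(57.3/10) = 537031.7964
Sum of linear values = 4902190.1188
L_total = 10 * log10(4902190.1188) = 66.9

66.9 dB


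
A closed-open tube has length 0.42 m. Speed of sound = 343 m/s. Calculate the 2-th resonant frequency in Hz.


Given values:
  Tube type: closed-open, L = 0.42 m, c = 343 m/s, n = 2
Formula: f_n = (2n - 1) * c / (4 * L)
Compute 2n - 1 = 2*2 - 1 = 3
Compute 4 * L = 4 * 0.42 = 1.68
f = 3 * 343 / 1.68
f = 612.5

612.5 Hz


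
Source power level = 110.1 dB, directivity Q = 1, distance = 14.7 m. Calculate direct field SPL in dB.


Given values:
  Lw = 110.1 dB, Q = 1, r = 14.7 m
Formula: SPL = Lw + 10 * log10(Q / (4 * pi * r^2))
Compute 4 * pi * r^2 = 4 * pi * 14.7^2 = 2715.467
Compute Q / denom = 1 / 2715.467 = 0.00036826
Compute 10 * log10(0.00036826) = -34.3385
SPL = 110.1 + (-34.3385) = 75.76

75.76 dB


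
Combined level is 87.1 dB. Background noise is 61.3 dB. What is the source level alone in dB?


Given values:
  L_total = 87.1 dB, L_bg = 61.3 dB
Formula: L_source = 10 * log10(10^(L_total/10) - 10^(L_bg/10))
Convert to linear:
  10^(87.1/10) = 512861383.9914
  10^(61.3/10) = 1348962.8826
Difference: 512861383.9914 - 1348962.8826 = 511512421.1088
L_source = 10 * log10(511512421.1088) = 87.09

87.09 dB


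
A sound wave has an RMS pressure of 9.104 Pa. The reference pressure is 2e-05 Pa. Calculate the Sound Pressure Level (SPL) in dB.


Given values:
  p = 9.104 Pa
  p_ref = 2e-05 Pa
Formula: SPL = 20 * log10(p / p_ref)
Compute ratio: p / p_ref = 9.104 / 2e-05 = 455200
Compute log10: log10(455200) = 5.658202
Multiply: SPL = 20 * 5.658202 = 113.16

113.16 dB


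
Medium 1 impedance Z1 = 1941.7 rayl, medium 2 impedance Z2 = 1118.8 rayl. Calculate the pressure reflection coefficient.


Given values:
  Z1 = 1941.7 rayl, Z2 = 1118.8 rayl
Formula: R = (Z2 - Z1) / (Z2 + Z1)
Numerator: Z2 - Z1 = 1118.8 - 1941.7 = -822.9
Denominator: Z2 + Z1 = 1118.8 + 1941.7 = 3060.5
R = -822.9 / 3060.5 = -0.2689

-0.2689


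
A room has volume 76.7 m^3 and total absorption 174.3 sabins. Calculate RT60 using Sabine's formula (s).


Given values:
  V = 76.7 m^3
  A = 174.3 sabins
Formula: RT60 = 0.161 * V / A
Numerator: 0.161 * 76.7 = 12.3487
RT60 = 12.3487 / 174.3 = 0.071

0.071 s


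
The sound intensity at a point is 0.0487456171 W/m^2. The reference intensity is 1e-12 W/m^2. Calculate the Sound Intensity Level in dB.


Given values:
  I = 0.0487456171 W/m^2
  I_ref = 1e-12 W/m^2
Formula: SIL = 10 * log10(I / I_ref)
Compute ratio: I / I_ref = 48745617100
Compute log10: log10(48745617100) = 10.687936
Multiply: SIL = 10 * 10.687936 = 106.88

106.88 dB


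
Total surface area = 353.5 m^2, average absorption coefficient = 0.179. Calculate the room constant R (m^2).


Given values:
  S = 353.5 m^2, alpha = 0.179
Formula: R = S * alpha / (1 - alpha)
Numerator: 353.5 * 0.179 = 63.2765
Denominator: 1 - 0.179 = 0.821
R = 63.2765 / 0.821 = 77.07

77.07 m^2


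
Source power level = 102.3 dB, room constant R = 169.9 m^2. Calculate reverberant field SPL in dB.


Given values:
  Lw = 102.3 dB, R = 169.9 m^2
Formula: SPL = Lw + 10 * log10(4 / R)
Compute 4 / R = 4 / 169.9 = 0.023543
Compute 10 * log10(0.023543) = -16.2814
SPL = 102.3 + (-16.2814) = 86.02

86.02 dB


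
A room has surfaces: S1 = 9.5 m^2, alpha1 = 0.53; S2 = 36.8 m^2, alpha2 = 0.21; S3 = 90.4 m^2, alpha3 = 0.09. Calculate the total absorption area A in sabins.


Given surfaces:
  Surface 1: 9.5 * 0.53 = 5.035
  Surface 2: 36.8 * 0.21 = 7.728
  Surface 3: 90.4 * 0.09 = 8.136
Formula: A = sum(Si * alpha_i)
A = 5.035 + 7.728 + 8.136
A = 20.9

20.9 sabins


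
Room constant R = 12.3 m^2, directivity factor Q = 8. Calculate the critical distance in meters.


Given values:
  R = 12.3 m^2, Q = 8
Formula: d_c = 0.141 * sqrt(Q * R)
Compute Q * R = 8 * 12.3 = 98.4
Compute sqrt(98.4) = 9.9197
d_c = 0.141 * 9.9197 = 1.399

1.399 m


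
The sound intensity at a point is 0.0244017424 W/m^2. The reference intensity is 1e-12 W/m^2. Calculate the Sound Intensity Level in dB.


Given values:
  I = 0.0244017424 W/m^2
  I_ref = 1e-12 W/m^2
Formula: SIL = 10 * log10(I / I_ref)
Compute ratio: I / I_ref = 24401742400
Compute log10: log10(24401742400) = 10.387421
Multiply: SIL = 10 * 10.387421 = 103.87

103.87 dB


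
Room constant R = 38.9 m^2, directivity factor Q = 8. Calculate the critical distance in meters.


Given values:
  R = 38.9 m^2, Q = 8
Formula: d_c = 0.141 * sqrt(Q * R)
Compute Q * R = 8 * 38.9 = 311.2
Compute sqrt(311.2) = 17.6409
d_c = 0.141 * 17.6409 = 2.487

2.487 m


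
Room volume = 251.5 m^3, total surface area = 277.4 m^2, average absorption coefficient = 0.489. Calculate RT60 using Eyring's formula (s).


Given values:
  V = 251.5 m^3, S = 277.4 m^2, alpha = 0.489
Formula: RT60 = 0.161 * V / (-S * ln(1 - alpha))
Compute ln(1 - 0.489) = ln(0.511) = -0.671386
Denominator: -277.4 * -0.671386 = 186.2425
Numerator: 0.161 * 251.5 = 40.4915
RT60 = 40.4915 / 186.2425 = 0.217

0.217 s


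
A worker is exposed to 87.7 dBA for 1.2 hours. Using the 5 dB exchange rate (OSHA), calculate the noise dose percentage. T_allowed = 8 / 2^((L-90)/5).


Given values:
  L = 87.7 dBA, T = 1.2 hours
Formula: T_allowed = 8 / 2^((L - 90) / 5)
Compute exponent: (87.7 - 90) / 5 = -0.46
Compute 2^(-0.46) = 0.726986
T_allowed = 8 / 0.726986 = 11.004338 hours
Dose = (T / T_allowed) * 100
Dose = (1.2 / 11.004338) * 100 = 10.9

10.9 %


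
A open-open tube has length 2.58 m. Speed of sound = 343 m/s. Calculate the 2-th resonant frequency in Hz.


Given values:
  Tube type: open-open, L = 2.58 m, c = 343 m/s, n = 2
Formula: f_n = n * c / (2 * L)
Compute 2 * L = 2 * 2.58 = 5.16
f = 2 * 343 / 5.16
f = 132.95

132.95 Hz


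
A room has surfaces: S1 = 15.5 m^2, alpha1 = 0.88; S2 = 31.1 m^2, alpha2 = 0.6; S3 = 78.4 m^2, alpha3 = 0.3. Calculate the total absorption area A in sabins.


Given surfaces:
  Surface 1: 15.5 * 0.88 = 13.64
  Surface 2: 31.1 * 0.6 = 18.66
  Surface 3: 78.4 * 0.3 = 23.52
Formula: A = sum(Si * alpha_i)
A = 13.64 + 18.66 + 23.52
A = 55.82

55.82 sabins


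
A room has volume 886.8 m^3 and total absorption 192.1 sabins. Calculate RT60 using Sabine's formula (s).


Given values:
  V = 886.8 m^3
  A = 192.1 sabins
Formula: RT60 = 0.161 * V / A
Numerator: 0.161 * 886.8 = 142.7748
RT60 = 142.7748 / 192.1 = 0.743

0.743 s


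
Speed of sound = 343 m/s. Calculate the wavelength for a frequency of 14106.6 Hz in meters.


Given values:
  c = 343 m/s, f = 14106.6 Hz
Formula: lambda = c / f
lambda = 343 / 14106.6
lambda = 0.0243

0.0243 m


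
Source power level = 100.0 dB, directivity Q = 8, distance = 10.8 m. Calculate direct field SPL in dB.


Given values:
  Lw = 100.0 dB, Q = 8, r = 10.8 m
Formula: SPL = Lw + 10 * log10(Q / (4 * pi * r^2))
Compute 4 * pi * r^2 = 4 * pi * 10.8^2 = 1465.7415
Compute Q / denom = 8 / 1465.7415 = 0.00545799
Compute 10 * log10(0.00545799) = -22.6297
SPL = 100.0 + (-22.6297) = 77.37

77.37 dB


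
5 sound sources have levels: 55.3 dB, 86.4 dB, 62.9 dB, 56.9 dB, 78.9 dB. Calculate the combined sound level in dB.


Formula: L_total = 10 * log10( sum(10^(Li/10)) )
  Source 1: 10^(55.3/10) = 338844.1561
  Source 2: 10^(86.4/10) = 436515832.2402
  Source 3: 10^(62.9/10) = 1949844.5998
  Source 4: 10^(56.9/10) = 489778.8194
  Source 5: 10^(78.9/10) = 77624711.6629
Sum of linear values = 516919011.4784
L_total = 10 * log10(516919011.4784) = 87.13

87.13 dB


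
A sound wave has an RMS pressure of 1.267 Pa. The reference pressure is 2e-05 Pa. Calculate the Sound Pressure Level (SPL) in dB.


Given values:
  p = 1.267 Pa
  p_ref = 2e-05 Pa
Formula: SPL = 20 * log10(p / p_ref)
Compute ratio: p / p_ref = 1.267 / 2e-05 = 63350
Compute log10: log10(63350) = 4.801747
Multiply: SPL = 20 * 4.801747 = 96.03

96.03 dB


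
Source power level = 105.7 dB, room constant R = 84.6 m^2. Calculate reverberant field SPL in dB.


Given values:
  Lw = 105.7 dB, R = 84.6 m^2
Formula: SPL = Lw + 10 * log10(4 / R)
Compute 4 / R = 4 / 84.6 = 0.047281
Compute 10 * log10(0.047281) = -13.2531
SPL = 105.7 + (-13.2531) = 92.45

92.45 dB


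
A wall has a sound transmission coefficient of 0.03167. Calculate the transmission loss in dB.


Given values:
  tau = 0.03167
Formula: TL = 10 * log10(1 / tau)
Compute 1 / tau = 1 / 0.03167 = 31.5756
Compute log10(31.5756) = 1.499352
TL = 10 * 1.499352 = 14.99

14.99 dB


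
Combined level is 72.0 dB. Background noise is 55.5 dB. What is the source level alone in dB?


Given values:
  L_total = 72.0 dB, L_bg = 55.5 dB
Formula: L_source = 10 * log10(10^(L_total/10) - 10^(L_bg/10))
Convert to linear:
  10^(72.0/10) = 15848931.9246
  10^(55.5/10) = 354813.3892
Difference: 15848931.9246 - 354813.3892 = 15494118.5354
L_source = 10 * log10(15494118.5354) = 71.9

71.9 dB


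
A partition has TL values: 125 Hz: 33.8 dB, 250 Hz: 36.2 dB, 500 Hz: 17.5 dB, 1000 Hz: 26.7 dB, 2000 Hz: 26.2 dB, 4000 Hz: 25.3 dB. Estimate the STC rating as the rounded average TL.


Given TL values at each frequency:
  125 Hz: 33.8 dB
  250 Hz: 36.2 dB
  500 Hz: 17.5 dB
  1000 Hz: 26.7 dB
  2000 Hz: 26.2 dB
  4000 Hz: 25.3 dB
Formula: STC ~ round(average of TL values)
Sum = 33.8 + 36.2 + 17.5 + 26.7 + 26.2 + 25.3 = 165.7
Average = 165.7 / 6 = 27.62
Rounded: 28

28


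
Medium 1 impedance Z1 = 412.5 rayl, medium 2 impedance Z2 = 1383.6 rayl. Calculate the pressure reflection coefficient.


Given values:
  Z1 = 412.5 rayl, Z2 = 1383.6 rayl
Formula: R = (Z2 - Z1) / (Z2 + Z1)
Numerator: Z2 - Z1 = 1383.6 - 412.5 = 971.1
Denominator: Z2 + Z1 = 1383.6 + 412.5 = 1796.1
R = 971.1 / 1796.1 = 0.5407

0.5407


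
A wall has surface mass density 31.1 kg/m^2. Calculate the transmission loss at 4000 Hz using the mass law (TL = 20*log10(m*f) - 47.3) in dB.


Given values:
  m = 31.1 kg/m^2, f = 4000 Hz
Formula: TL = 20 * log10(m * f) - 47.3
Compute m * f = 31.1 * 4000 = 124400.0
Compute log10(124400.0) = 5.09482
Compute 20 * 5.09482 = 101.8964
TL = 101.8964 - 47.3 = 54.6

54.6 dB


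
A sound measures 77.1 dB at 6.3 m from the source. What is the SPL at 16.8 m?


Given values:
  SPL1 = 77.1 dB, r1 = 6.3 m, r2 = 16.8 m
Formula: SPL2 = SPL1 - 20 * log10(r2 / r1)
Compute ratio: r2 / r1 = 16.8 / 6.3 = 2.6667
Compute log10: log10(2.6667) = 0.425974
Compute drop: 20 * 0.425974 = 8.5195
SPL2 = 77.1 - 8.5195 = 68.58

68.58 dB


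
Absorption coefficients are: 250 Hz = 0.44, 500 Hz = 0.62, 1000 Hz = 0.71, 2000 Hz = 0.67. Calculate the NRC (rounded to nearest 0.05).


Given values:
  a_250 = 0.44, a_500 = 0.62
  a_1000 = 0.71, a_2000 = 0.67
Formula: NRC = (a250 + a500 + a1000 + a2000) / 4
Sum = 0.44 + 0.62 + 0.71 + 0.67 = 2.44
NRC = 2.44 / 4 = 0.61
Rounded to nearest 0.05: 0.6

0.6


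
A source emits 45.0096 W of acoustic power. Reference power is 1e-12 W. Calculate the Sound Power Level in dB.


Given values:
  W = 45.0096 W
  W_ref = 1e-12 W
Formula: SWL = 10 * log10(W / W_ref)
Compute ratio: W / W_ref = 45009600000000
Compute log10: log10(45009600000000) = 13.653305
Multiply: SWL = 10 * 13.653305 = 136.53

136.53 dB


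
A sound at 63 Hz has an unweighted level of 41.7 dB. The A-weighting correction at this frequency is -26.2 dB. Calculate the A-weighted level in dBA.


Given values:
  SPL = 41.7 dB
  A-weighting at 63 Hz = -26.2 dB
Formula: L_A = SPL + A_weight
L_A = 41.7 + (-26.2)
L_A = 15.5

15.5 dBA


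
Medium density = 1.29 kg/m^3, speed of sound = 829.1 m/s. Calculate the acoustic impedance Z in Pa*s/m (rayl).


Given values:
  rho = 1.29 kg/m^3
  c = 829.1 m/s
Formula: Z = rho * c
Z = 1.29 * 829.1
Z = 1069.54

1069.54 rayl


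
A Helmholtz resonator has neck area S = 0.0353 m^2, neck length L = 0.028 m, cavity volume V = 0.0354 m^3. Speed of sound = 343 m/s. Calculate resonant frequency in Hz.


Given values:
  S = 0.0353 m^2, L = 0.028 m, V = 0.0354 m^3, c = 343 m/s
Formula: f = (c / (2*pi)) * sqrt(S / (V * L))
Compute V * L = 0.0354 * 0.028 = 0.0009912
Compute S / (V * L) = 0.0353 / 0.0009912 = 35.6134
Compute sqrt(35.6134) = 5.967696
Compute c / (2*pi) = 343 / 6.283185 = 54.590148
f = 54.590148 * 5.967696 = 325.78

325.78 Hz


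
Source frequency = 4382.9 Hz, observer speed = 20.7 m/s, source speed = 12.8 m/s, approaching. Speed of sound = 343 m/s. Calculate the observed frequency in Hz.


Given values:
  f_s = 4382.9 Hz, v_o = 20.7 m/s, v_s = 12.8 m/s
  Direction: approaching
Formula: f_o = f_s * (c + v_o) / (c - v_s)
Numerator: c + v_o = 343 + 20.7 = 363.7
Denominator: c - v_s = 343 - 12.8 = 330.2
f_o = 4382.9 * 363.7 / 330.2 = 4827.56

4827.56 Hz


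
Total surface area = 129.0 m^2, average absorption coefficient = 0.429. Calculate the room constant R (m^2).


Given values:
  S = 129.0 m^2, alpha = 0.429
Formula: R = S * alpha / (1 - alpha)
Numerator: 129.0 * 0.429 = 55.341
Denominator: 1 - 0.429 = 0.571
R = 55.341 / 0.571 = 96.92

96.92 m^2


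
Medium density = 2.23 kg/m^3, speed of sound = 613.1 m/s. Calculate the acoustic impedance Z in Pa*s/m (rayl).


Given values:
  rho = 2.23 kg/m^3
  c = 613.1 m/s
Formula: Z = rho * c
Z = 2.23 * 613.1
Z = 1367.21

1367.21 rayl


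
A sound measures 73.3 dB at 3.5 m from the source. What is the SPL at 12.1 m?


Given values:
  SPL1 = 73.3 dB, r1 = 3.5 m, r2 = 12.1 m
Formula: SPL2 = SPL1 - 20 * log10(r2 / r1)
Compute ratio: r2 / r1 = 12.1 / 3.5 = 3.4571
Compute log10: log10(3.4571) = 0.538712
Compute drop: 20 * 0.538712 = 10.7742
SPL2 = 73.3 - 10.7742 = 62.53

62.53 dB


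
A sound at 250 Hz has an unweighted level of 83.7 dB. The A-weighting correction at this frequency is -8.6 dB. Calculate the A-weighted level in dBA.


Given values:
  SPL = 83.7 dB
  A-weighting at 250 Hz = -8.6 dB
Formula: L_A = SPL + A_weight
L_A = 83.7 + (-8.6)
L_A = 75.1

75.1 dBA


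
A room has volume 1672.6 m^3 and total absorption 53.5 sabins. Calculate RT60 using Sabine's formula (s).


Given values:
  V = 1672.6 m^3
  A = 53.5 sabins
Formula: RT60 = 0.161 * V / A
Numerator: 0.161 * 1672.6 = 269.2886
RT60 = 269.2886 / 53.5 = 5.033

5.033 s


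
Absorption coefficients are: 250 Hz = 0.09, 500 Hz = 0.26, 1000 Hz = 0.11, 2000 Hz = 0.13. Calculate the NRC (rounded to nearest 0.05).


Given values:
  a_250 = 0.09, a_500 = 0.26
  a_1000 = 0.11, a_2000 = 0.13
Formula: NRC = (a250 + a500 + a1000 + a2000) / 4
Sum = 0.09 + 0.26 + 0.11 + 0.13 = 0.59
NRC = 0.59 / 4 = 0.1475
Rounded to nearest 0.05: 0.15

0.15


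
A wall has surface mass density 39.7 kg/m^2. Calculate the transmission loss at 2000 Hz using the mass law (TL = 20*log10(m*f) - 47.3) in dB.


Given values:
  m = 39.7 kg/m^2, f = 2000 Hz
Formula: TL = 20 * log10(m * f) - 47.3
Compute m * f = 39.7 * 2000 = 79400.0
Compute log10(79400.0) = 4.899821
Compute 20 * 4.899821 = 97.9964
TL = 97.9964 - 47.3 = 50.7

50.7 dB


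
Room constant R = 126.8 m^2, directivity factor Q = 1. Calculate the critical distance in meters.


Given values:
  R = 126.8 m^2, Q = 1
Formula: d_c = 0.141 * sqrt(Q * R)
Compute Q * R = 1 * 126.8 = 126.8
Compute sqrt(126.8) = 11.2606
d_c = 0.141 * 11.2606 = 1.588

1.588 m


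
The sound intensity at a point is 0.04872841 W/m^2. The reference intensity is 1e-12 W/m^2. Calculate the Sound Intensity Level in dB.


Given values:
  I = 0.04872841 W/m^2
  I_ref = 1e-12 W/m^2
Formula: SIL = 10 * log10(I / I_ref)
Compute ratio: I / I_ref = 48728410000
Compute log10: log10(48728410000) = 10.687782
Multiply: SIL = 10 * 10.687782 = 106.88

106.88 dB


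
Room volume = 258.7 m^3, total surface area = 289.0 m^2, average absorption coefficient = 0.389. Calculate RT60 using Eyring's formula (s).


Given values:
  V = 258.7 m^3, S = 289.0 m^2, alpha = 0.389
Formula: RT60 = 0.161 * V / (-S * ln(1 - alpha))
Compute ln(1 - 0.389) = ln(0.611) = -0.492658
Denominator: -289.0 * -0.492658 = 142.3782
Numerator: 0.161 * 258.7 = 41.6507
RT60 = 41.6507 / 142.3782 = 0.293

0.293 s


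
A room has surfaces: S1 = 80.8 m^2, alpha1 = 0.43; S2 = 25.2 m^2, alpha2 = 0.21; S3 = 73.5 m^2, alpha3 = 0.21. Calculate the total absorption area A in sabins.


Given surfaces:
  Surface 1: 80.8 * 0.43 = 34.744
  Surface 2: 25.2 * 0.21 = 5.292
  Surface 3: 73.5 * 0.21 = 15.435
Formula: A = sum(Si * alpha_i)
A = 34.744 + 5.292 + 15.435
A = 55.47

55.47 sabins


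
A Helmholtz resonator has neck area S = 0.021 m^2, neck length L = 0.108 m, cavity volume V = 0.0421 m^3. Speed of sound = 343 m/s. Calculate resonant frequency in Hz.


Given values:
  S = 0.021 m^2, L = 0.108 m, V = 0.0421 m^3, c = 343 m/s
Formula: f = (c / (2*pi)) * sqrt(S / (V * L))
Compute V * L = 0.0421 * 0.108 = 0.0045468
Compute S / (V * L) = 0.021 / 0.0045468 = 4.6186
Compute sqrt(4.6186) = 2.149093
Compute c / (2*pi) = 343 / 6.283185 = 54.590148
f = 54.590148 * 2.149093 = 117.32

117.32 Hz


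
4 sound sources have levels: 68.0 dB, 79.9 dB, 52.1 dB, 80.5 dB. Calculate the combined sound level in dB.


Formula: L_total = 10 * log10( sum(10^(Li/10)) )
  Source 1: 10^(68.0/10) = 6309573.4448
  Source 2: 10^(79.9/10) = 97723722.0956
  Source 3: 10^(52.1/10) = 162181.0097
  Source 4: 10^(80.5/10) = 112201845.4302
Sum of linear values = 216397321.9803
L_total = 10 * log10(216397321.9803) = 83.35

83.35 dB


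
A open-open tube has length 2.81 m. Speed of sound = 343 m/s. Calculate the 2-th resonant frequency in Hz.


Given values:
  Tube type: open-open, L = 2.81 m, c = 343 m/s, n = 2
Formula: f_n = n * c / (2 * L)
Compute 2 * L = 2 * 2.81 = 5.62
f = 2 * 343 / 5.62
f = 122.06

122.06 Hz


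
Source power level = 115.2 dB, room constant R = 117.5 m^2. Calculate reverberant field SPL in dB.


Given values:
  Lw = 115.2 dB, R = 117.5 m^2
Formula: SPL = Lw + 10 * log10(4 / R)
Compute 4 / R = 4 / 117.5 = 0.034043
Compute 10 * log10(0.034043) = -14.6797
SPL = 115.2 + (-14.6797) = 100.52

100.52 dB


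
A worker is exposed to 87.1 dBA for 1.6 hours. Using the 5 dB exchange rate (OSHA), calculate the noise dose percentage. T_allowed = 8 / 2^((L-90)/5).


Given values:
  L = 87.1 dBA, T = 1.6 hours
Formula: T_allowed = 8 / 2^((L - 90) / 5)
Compute exponent: (87.1 - 90) / 5 = -0.58
Compute 2^(-0.58) = 0.668964
T_allowed = 8 / 0.668964 = 11.95879 hours
Dose = (T / T_allowed) * 100
Dose = (1.6 / 11.95879) * 100 = 13.38

13.38 %


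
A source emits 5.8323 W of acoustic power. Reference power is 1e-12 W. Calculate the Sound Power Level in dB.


Given values:
  W = 5.8323 W
  W_ref = 1e-12 W
Formula: SWL = 10 * log10(W / W_ref)
Compute ratio: W / W_ref = 5832300000000
Compute log10: log10(5832300000000) = 12.76584
Multiply: SWL = 10 * 12.76584 = 127.66

127.66 dB


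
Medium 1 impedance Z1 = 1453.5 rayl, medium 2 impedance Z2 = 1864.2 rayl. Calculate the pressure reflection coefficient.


Given values:
  Z1 = 1453.5 rayl, Z2 = 1864.2 rayl
Formula: R = (Z2 - Z1) / (Z2 + Z1)
Numerator: Z2 - Z1 = 1864.2 - 1453.5 = 410.7
Denominator: Z2 + Z1 = 1864.2 + 1453.5 = 3317.7
R = 410.7 / 3317.7 = 0.1238

0.1238


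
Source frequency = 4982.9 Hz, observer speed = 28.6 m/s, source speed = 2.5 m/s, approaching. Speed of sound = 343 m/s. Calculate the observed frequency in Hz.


Given values:
  f_s = 4982.9 Hz, v_o = 28.6 m/s, v_s = 2.5 m/s
  Direction: approaching
Formula: f_o = f_s * (c + v_o) / (c - v_s)
Numerator: c + v_o = 343 + 28.6 = 371.6
Denominator: c - v_s = 343 - 2.5 = 340.5
f_o = 4982.9 * 371.6 / 340.5 = 5438.02

5438.02 Hz


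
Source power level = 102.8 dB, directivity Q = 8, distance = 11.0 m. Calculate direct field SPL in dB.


Given values:
  Lw = 102.8 dB, Q = 8, r = 11.0 m
Formula: SPL = Lw + 10 * log10(Q / (4 * pi * r^2))
Compute 4 * pi * r^2 = 4 * pi * 11.0^2 = 1520.5308
Compute Q / denom = 8 / 1520.5308 = 0.00526132
Compute 10 * log10(0.00526132) = -22.7891
SPL = 102.8 + (-22.7891) = 80.01

80.01 dB


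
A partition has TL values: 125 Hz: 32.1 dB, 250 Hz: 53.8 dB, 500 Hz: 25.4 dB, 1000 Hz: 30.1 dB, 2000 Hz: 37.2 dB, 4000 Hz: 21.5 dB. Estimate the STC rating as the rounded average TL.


Given TL values at each frequency:
  125 Hz: 32.1 dB
  250 Hz: 53.8 dB
  500 Hz: 25.4 dB
  1000 Hz: 30.1 dB
  2000 Hz: 37.2 dB
  4000 Hz: 21.5 dB
Formula: STC ~ round(average of TL values)
Sum = 32.1 + 53.8 + 25.4 + 30.1 + 37.2 + 21.5 = 200.1
Average = 200.1 / 6 = 33.35
Rounded: 33

33


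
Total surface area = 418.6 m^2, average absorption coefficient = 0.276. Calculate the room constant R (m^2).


Given values:
  S = 418.6 m^2, alpha = 0.276
Formula: R = S * alpha / (1 - alpha)
Numerator: 418.6 * 0.276 = 115.5336
Denominator: 1 - 0.276 = 0.724
R = 115.5336 / 0.724 = 159.58

159.58 m^2


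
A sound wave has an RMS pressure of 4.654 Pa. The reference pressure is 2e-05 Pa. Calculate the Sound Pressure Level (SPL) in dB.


Given values:
  p = 4.654 Pa
  p_ref = 2e-05 Pa
Formula: SPL = 20 * log10(p / p_ref)
Compute ratio: p / p_ref = 4.654 / 2e-05 = 232700
Compute log10: log10(232700) = 5.366796
Multiply: SPL = 20 * 5.366796 = 107.34

107.34 dB


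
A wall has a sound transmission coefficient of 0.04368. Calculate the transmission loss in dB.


Given values:
  tau = 0.04368
Formula: TL = 10 * log10(1 / tau)
Compute 1 / tau = 1 / 0.04368 = 22.8938
Compute log10(22.8938) = 1.359718
TL = 10 * 1.359718 = 13.6

13.6 dB


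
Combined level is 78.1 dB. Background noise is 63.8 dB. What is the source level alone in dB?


Given values:
  L_total = 78.1 dB, L_bg = 63.8 dB
Formula: L_source = 10 * log10(10^(L_total/10) - 10^(L_bg/10))
Convert to linear:
  10^(78.1/10) = 64565422.9035
  10^(63.8/10) = 2398832.919
Difference: 64565422.9035 - 2398832.919 = 62166589.9845
L_source = 10 * log10(62166589.9845) = 77.94

77.94 dB


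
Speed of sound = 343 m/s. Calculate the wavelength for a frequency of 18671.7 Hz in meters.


Given values:
  c = 343 m/s, f = 18671.7 Hz
Formula: lambda = c / f
lambda = 343 / 18671.7
lambda = 0.0184

0.0184 m


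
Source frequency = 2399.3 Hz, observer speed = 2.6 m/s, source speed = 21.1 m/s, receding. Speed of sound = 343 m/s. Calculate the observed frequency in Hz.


Given values:
  f_s = 2399.3 Hz, v_o = 2.6 m/s, v_s = 21.1 m/s
  Direction: receding
Formula: f_o = f_s * (c - v_o) / (c + v_s)
Numerator: c - v_o = 343 - 2.6 = 340.4
Denominator: c + v_s = 343 + 21.1 = 364.1
f_o = 2399.3 * 340.4 / 364.1 = 2243.12

2243.12 Hz


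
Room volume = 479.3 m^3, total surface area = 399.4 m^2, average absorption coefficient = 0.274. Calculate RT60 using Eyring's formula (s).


Given values:
  V = 479.3 m^3, S = 399.4 m^2, alpha = 0.274
Formula: RT60 = 0.161 * V / (-S * ln(1 - alpha))
Compute ln(1 - 0.274) = ln(0.726) = -0.320205
Denominator: -399.4 * -0.320205 = 127.8899
Numerator: 0.161 * 479.3 = 77.1673
RT60 = 77.1673 / 127.8899 = 0.603

0.603 s


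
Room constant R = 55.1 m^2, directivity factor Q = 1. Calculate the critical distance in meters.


Given values:
  R = 55.1 m^2, Q = 1
Formula: d_c = 0.141 * sqrt(Q * R)
Compute Q * R = 1 * 55.1 = 55.1
Compute sqrt(55.1) = 7.4229
d_c = 0.141 * 7.4229 = 1.047

1.047 m


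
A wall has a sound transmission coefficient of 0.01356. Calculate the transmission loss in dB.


Given values:
  tau = 0.01356
Formula: TL = 10 * log10(1 / tau)
Compute 1 / tau = 1 / 0.01356 = 73.7463
Compute log10(73.7463) = 1.86774
TL = 10 * 1.86774 = 18.68

18.68 dB


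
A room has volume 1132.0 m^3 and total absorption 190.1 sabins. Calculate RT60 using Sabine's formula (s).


Given values:
  V = 1132.0 m^3
  A = 190.1 sabins
Formula: RT60 = 0.161 * V / A
Numerator: 0.161 * 1132.0 = 182.252
RT60 = 182.252 / 190.1 = 0.959

0.959 s


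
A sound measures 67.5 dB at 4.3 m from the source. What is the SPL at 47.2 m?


Given values:
  SPL1 = 67.5 dB, r1 = 4.3 m, r2 = 47.2 m
Formula: SPL2 = SPL1 - 20 * log10(r2 / r1)
Compute ratio: r2 / r1 = 47.2 / 4.3 = 10.9767
Compute log10: log10(10.9767) = 1.040472
Compute drop: 20 * 1.040472 = 20.8094
SPL2 = 67.5 - 20.8094 = 46.69

46.69 dB


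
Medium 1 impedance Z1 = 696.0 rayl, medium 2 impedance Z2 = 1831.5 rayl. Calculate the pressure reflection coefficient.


Given values:
  Z1 = 696.0 rayl, Z2 = 1831.5 rayl
Formula: R = (Z2 - Z1) / (Z2 + Z1)
Numerator: Z2 - Z1 = 1831.5 - 696.0 = 1135.5
Denominator: Z2 + Z1 = 1831.5 + 696.0 = 2527.5
R = 1135.5 / 2527.5 = 0.4493

0.4493


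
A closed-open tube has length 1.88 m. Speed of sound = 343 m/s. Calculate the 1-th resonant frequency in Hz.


Given values:
  Tube type: closed-open, L = 1.88 m, c = 343 m/s, n = 1
Formula: f_n = (2n - 1) * c / (4 * L)
Compute 2n - 1 = 2*1 - 1 = 1
Compute 4 * L = 4 * 1.88 = 7.52
f = 1 * 343 / 7.52
f = 45.61

45.61 Hz


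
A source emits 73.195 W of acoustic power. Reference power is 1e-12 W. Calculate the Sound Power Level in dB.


Given values:
  W = 73.195 W
  W_ref = 1e-12 W
Formula: SWL = 10 * log10(W / W_ref)
Compute ratio: W / W_ref = 73195000000000
Compute log10: log10(73195000000000) = 13.864481
Multiply: SWL = 10 * 13.864481 = 138.64

138.64 dB


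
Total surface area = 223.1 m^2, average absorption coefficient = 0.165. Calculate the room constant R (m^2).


Given values:
  S = 223.1 m^2, alpha = 0.165
Formula: R = S * alpha / (1 - alpha)
Numerator: 223.1 * 0.165 = 36.8115
Denominator: 1 - 0.165 = 0.835
R = 36.8115 / 0.835 = 44.09

44.09 m^2


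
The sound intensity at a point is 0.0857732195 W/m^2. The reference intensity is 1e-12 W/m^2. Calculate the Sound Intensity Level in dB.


Given values:
  I = 0.0857732195 W/m^2
  I_ref = 1e-12 W/m^2
Formula: SIL = 10 * log10(I / I_ref)
Compute ratio: I / I_ref = 85773219500
Compute log10: log10(85773219500) = 10.933352
Multiply: SIL = 10 * 10.933352 = 109.33

109.33 dB


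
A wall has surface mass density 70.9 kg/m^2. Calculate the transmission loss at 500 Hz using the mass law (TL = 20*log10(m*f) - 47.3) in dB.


Given values:
  m = 70.9 kg/m^2, f = 500 Hz
Formula: TL = 20 * log10(m * f) - 47.3
Compute m * f = 70.9 * 500 = 35450.0
Compute log10(35450.0) = 4.549616
Compute 20 * 4.549616 = 90.9923
TL = 90.9923 - 47.3 = 43.69

43.69 dB


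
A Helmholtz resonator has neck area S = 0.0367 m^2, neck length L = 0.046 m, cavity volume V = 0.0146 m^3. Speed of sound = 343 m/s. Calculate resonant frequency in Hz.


Given values:
  S = 0.0367 m^2, L = 0.046 m, V = 0.0146 m^3, c = 343 m/s
Formula: f = (c / (2*pi)) * sqrt(S / (V * L))
Compute V * L = 0.0146 * 0.046 = 0.0006716
Compute S / (V * L) = 0.0367 / 0.0006716 = 54.6456
Compute sqrt(54.6456) = 7.392266
Compute c / (2*pi) = 343 / 6.283185 = 54.590148
f = 54.590148 * 7.392266 = 403.54

403.54 Hz


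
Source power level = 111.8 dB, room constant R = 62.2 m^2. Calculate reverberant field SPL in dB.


Given values:
  Lw = 111.8 dB, R = 62.2 m^2
Formula: SPL = Lw + 10 * log10(4 / R)
Compute 4 / R = 4 / 62.2 = 0.064309
Compute 10 * log10(0.064309) = -11.9173
SPL = 111.8 + (-11.9173) = 99.88

99.88 dB


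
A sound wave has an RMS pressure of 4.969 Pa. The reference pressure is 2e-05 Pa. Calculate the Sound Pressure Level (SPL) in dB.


Given values:
  p = 4.969 Pa
  p_ref = 2e-05 Pa
Formula: SPL = 20 * log10(p / p_ref)
Compute ratio: p / p_ref = 4.969 / 2e-05 = 248450
Compute log10: log10(248450) = 5.395239
Multiply: SPL = 20 * 5.395239 = 107.9

107.9 dB
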